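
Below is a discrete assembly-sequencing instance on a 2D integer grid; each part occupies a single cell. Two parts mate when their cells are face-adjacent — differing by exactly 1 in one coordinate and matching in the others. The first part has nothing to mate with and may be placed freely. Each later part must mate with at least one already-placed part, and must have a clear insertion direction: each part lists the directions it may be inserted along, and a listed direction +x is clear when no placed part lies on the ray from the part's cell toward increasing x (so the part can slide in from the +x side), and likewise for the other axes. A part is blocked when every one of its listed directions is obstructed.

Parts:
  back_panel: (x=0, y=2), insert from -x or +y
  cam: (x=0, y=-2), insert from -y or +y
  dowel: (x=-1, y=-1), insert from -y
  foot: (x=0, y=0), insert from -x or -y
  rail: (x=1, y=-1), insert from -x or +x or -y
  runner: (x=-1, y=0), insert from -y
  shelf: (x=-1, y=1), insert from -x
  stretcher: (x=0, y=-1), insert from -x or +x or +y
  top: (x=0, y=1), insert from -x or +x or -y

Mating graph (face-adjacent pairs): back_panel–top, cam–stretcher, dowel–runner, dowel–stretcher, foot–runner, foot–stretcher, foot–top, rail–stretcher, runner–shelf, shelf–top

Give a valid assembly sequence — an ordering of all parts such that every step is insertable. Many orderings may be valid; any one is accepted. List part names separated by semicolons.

back_panel; top; shelf; foot; stretcher; rail; cam; runner; dowel

1. back_panel@(0, 2) [-x clear] — {back_panel}
2. top@(0, 1) [-x clear] — {back_panel, top}
3. shelf@(-1, 1) [-x clear] — {back_panel, shelf, top}
4. foot@(0, 0) [-x clear] — {back_panel, foot, shelf, top}
5. stretcher@(0, -1) [-x clear] — {back_panel, foot, shelf, stretcher, top}
6. rail@(1, -1) [+x clear] — {back_panel, foot, rail, shelf, stretcher, top}
7. cam@(0, -2) [-y clear] — {back_panel, cam, foot, rail, shelf, stretcher, top}
8. runner@(-1, 0) [-y clear] — {back_panel, cam, foot, rail, runner, shelf, stretcher, top}
9. dowel@(-1, -1) [-y clear] — {back_panel, cam, dowel, foot, rail, runner, shelf, stretcher, top}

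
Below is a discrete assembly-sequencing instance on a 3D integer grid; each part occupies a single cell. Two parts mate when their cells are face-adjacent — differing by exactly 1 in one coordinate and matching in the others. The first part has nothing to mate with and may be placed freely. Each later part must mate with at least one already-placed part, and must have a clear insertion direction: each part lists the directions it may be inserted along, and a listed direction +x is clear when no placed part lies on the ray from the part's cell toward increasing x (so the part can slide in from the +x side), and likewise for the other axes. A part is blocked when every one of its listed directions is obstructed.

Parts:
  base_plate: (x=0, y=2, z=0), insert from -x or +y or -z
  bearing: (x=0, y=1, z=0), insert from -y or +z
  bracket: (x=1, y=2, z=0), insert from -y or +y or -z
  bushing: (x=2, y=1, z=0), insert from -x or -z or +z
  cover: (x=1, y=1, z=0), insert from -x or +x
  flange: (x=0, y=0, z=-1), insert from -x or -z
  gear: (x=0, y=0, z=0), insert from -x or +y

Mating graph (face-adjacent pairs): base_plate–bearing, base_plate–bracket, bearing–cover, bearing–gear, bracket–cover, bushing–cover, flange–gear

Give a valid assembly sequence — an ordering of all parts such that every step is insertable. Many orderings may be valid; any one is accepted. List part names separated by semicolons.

bushing; cover; bearing; gear; flange; base_plate; bracket

1. bushing@(2, 1, 0) [-x clear] — {bushing}
2. cover@(1, 1, 0) [-x clear] — {bushing, cover}
3. bearing@(0, 1, 0) [-y clear] — {bearing, bushing, cover}
4. gear@(0, 0, 0) [-x clear] — {bearing, bushing, cover, gear}
5. flange@(0, 0, -1) [-x clear] — {bearing, bushing, cover, flange, gear}
6. base_plate@(0, 2, 0) [-x clear] — {base_plate, bearing, bushing, cover, flange, gear}
7. bracket@(1, 2, 0) [+y clear] — {base_plate, bearing, bracket, bushing, cover, flange, gear}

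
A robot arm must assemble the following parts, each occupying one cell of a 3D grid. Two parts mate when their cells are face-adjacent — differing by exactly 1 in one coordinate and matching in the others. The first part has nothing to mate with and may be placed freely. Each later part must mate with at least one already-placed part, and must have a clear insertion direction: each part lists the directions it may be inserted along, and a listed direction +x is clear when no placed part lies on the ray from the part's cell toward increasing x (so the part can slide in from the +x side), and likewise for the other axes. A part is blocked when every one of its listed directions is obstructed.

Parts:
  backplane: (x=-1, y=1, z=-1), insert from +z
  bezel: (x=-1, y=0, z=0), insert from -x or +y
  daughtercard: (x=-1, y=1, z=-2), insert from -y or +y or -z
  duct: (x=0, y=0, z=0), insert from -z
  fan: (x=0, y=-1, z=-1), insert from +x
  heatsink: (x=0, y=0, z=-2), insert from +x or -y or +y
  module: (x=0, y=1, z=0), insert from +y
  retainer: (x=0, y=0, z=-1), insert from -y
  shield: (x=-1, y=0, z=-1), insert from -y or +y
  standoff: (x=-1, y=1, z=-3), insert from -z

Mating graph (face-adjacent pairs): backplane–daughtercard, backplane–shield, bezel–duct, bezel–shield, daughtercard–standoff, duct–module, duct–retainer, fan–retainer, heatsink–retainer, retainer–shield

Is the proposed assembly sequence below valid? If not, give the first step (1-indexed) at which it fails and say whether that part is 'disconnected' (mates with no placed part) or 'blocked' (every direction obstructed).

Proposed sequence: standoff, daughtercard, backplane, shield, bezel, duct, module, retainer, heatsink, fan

1. standoff@(-1, 1, -3) [-z clear] — {standoff}
2. daughtercard@(-1, 1, -2) [-y clear] — {daughtercard, standoff}
3. backplane@(-1, 1, -1) [+z clear] — {backplane, daughtercard, standoff}
4. shield@(-1, 0, -1) [-y clear] — {backplane, daughtercard, shield, standoff}
5. bezel@(-1, 0, 0) [-x clear] — {backplane, bezel, daughtercard, shield, standoff}
6. duct@(0, 0, 0) [-z clear] — {backplane, bezel, daughtercard, duct, shield, standoff}
7. module@(0, 1, 0) [+y clear] — {backplane, bezel, daughtercard, duct, module, shield, standoff}
8. retainer@(0, 0, -1) [-y clear] — {backplane, bezel, daughtercard, duct, module, retainer, shield, standoff}
9. heatsink@(0, 0, -2) [+x clear] — {backplane, bezel, daughtercard, duct, heatsink, module, retainer, shield, standoff}
10. fan@(0, -1, -1) [+x clear] — {backplane, bezel, daughtercard, duct, fan, heatsink, module, retainer, shield, standoff}

Valid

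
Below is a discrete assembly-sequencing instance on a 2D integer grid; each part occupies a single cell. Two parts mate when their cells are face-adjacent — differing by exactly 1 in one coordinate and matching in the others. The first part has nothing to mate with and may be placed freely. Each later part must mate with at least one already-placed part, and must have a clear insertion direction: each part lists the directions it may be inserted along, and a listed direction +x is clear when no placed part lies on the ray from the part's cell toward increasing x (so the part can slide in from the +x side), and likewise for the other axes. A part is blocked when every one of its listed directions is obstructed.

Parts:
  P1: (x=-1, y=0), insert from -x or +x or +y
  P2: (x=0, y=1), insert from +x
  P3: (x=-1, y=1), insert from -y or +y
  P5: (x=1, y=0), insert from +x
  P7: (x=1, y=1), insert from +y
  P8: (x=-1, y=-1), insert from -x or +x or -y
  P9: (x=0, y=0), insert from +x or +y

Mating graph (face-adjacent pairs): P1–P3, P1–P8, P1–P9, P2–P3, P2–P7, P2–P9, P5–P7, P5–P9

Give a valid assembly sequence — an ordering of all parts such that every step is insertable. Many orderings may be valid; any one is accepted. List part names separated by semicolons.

P2; P9; P5; P7; P1; P8; P3

1. P2@(0, 1) [+x clear] — {P2}
2. P9@(0, 0) [+x clear] — {P2, P9}
3. P5@(1, 0) [+x clear] — {P2, P5, P9}
4. P7@(1, 1) [+y clear] — {P2, P5, P7, P9}
5. P1@(-1, 0) [-x clear] — {P1, P2, P5, P7, P9}
6. P8@(-1, -1) [-x clear] — {P1, P2, P5, P7, P8, P9}
7. P3@(-1, 1) [+y clear] — {P1, P2, P3, P5, P7, P8, P9}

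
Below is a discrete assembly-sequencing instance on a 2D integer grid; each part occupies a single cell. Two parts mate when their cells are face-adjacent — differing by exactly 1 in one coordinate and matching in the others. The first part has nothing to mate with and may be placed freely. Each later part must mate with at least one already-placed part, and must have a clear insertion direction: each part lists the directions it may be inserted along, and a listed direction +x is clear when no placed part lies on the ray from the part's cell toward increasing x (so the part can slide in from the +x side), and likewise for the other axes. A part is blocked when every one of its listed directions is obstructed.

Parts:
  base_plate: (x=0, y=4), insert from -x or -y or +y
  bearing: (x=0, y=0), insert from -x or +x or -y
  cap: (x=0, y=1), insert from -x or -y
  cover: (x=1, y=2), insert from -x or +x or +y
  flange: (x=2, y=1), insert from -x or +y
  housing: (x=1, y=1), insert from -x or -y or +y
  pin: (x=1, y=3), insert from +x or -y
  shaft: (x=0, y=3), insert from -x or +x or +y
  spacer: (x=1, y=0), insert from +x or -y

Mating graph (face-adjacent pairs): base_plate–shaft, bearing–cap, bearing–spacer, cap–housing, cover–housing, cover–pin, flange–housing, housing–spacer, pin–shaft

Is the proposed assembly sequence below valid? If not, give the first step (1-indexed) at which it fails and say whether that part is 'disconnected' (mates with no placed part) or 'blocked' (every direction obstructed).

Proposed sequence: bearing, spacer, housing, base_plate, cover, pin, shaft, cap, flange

Invalid at step 4 (disconnected)

1. bearing@(0, 0) [-x clear] — {bearing}
2. spacer@(1, 0) [+x clear] — {bearing, spacer}
3. housing@(1, 1) [-x clear] — {bearing, housing, spacer}
4. base_plate@(0, 4) — no placed neighbour ⇒ disconnected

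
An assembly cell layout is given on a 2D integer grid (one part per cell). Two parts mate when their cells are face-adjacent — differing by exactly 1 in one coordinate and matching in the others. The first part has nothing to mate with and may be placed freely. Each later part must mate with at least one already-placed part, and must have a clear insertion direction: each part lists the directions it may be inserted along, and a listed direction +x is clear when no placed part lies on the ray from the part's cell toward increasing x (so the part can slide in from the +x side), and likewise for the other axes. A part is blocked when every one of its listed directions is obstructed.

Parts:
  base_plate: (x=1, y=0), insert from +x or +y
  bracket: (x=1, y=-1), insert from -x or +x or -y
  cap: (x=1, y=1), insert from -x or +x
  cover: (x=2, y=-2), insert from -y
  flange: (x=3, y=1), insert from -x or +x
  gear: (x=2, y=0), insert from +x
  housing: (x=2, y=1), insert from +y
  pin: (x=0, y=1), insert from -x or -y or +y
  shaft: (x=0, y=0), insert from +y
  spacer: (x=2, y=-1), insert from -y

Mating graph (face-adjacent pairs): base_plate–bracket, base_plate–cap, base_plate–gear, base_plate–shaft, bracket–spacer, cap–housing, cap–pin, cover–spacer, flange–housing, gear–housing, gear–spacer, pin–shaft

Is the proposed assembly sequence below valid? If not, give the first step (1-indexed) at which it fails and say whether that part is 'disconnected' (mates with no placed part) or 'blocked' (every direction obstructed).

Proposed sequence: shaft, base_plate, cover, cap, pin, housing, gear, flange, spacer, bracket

Invalid at step 3 (disconnected)

1. shaft@(0, 0) [+y clear] — {shaft}
2. base_plate@(1, 0) [+x clear] — {base_plate, shaft}
3. cover@(2, -2) — no placed neighbour ⇒ disconnected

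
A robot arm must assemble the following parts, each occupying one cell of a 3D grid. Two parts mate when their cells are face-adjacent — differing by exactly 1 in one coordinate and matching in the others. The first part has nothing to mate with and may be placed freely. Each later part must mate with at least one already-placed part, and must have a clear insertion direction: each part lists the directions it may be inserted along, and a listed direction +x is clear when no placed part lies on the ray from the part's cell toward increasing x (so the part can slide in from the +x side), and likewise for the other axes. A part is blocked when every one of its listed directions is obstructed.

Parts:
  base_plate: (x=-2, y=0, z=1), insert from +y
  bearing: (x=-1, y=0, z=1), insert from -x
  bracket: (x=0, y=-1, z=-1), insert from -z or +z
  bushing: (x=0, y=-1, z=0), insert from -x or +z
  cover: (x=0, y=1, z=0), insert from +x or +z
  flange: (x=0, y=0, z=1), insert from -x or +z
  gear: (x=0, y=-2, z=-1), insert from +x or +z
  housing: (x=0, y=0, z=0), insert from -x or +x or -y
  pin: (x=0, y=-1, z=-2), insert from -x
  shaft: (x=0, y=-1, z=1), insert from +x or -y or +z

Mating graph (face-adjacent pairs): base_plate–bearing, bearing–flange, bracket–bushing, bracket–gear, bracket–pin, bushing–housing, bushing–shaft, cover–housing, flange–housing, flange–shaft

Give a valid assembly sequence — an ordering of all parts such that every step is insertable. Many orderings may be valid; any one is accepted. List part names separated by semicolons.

1. cover@(0, 1, 0) [+x clear] — {cover}
2. housing@(0, 0, 0) [-x clear] — {cover, housing}
3. bushing@(0, -1, 0) [-x clear] — {bushing, cover, housing}
4. bracket@(0, -1, -1) [-z clear] — {bracket, bushing, cover, housing}
5. gear@(0, -2, -1) [+x clear] — {bracket, bushing, cover, gear, housing}
6. pin@(0, -1, -2) [-x clear] — {bracket, bushing, cover, gear, housing, pin}
7. shaft@(0, -1, 1) [+x clear] — {bracket, bushing, cover, gear, housing, pin, shaft}
8. flange@(0, 0, 1) [-x clear] — {bracket, bushing, cover, flange, gear, housing, pin, shaft}
9. bearing@(-1, 0, 1) [-x clear] — {bearing, bracket, bushing, cover, flange, gear, housing, pin, shaft}
10. base_plate@(-2, 0, 1) [+y clear] — {base_plate, bearing, bracket, bushing, cover, flange, gear, housing, pin, shaft}

cover; housing; bushing; bracket; gear; pin; shaft; flange; bearing; base_plate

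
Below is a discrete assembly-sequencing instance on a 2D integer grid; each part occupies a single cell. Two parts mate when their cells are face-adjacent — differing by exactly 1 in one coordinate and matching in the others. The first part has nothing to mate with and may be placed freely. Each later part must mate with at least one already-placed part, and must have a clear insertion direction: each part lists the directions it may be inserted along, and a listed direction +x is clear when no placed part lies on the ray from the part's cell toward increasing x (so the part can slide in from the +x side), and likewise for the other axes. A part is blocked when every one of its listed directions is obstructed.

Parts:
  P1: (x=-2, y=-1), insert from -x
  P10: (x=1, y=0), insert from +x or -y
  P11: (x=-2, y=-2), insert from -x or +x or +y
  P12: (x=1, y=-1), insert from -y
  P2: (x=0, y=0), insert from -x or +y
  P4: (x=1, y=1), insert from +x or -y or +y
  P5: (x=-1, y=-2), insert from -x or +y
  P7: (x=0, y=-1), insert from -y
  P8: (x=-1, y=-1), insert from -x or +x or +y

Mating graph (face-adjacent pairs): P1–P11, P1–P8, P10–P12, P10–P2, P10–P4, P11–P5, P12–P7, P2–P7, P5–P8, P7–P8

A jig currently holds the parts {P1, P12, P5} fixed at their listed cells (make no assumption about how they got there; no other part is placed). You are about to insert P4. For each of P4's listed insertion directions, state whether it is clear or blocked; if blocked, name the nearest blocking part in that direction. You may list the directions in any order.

+x: clear; +y: clear; -y: blocked by P12

+x: ray from P4(1, 1) has no placed part ⇒ clear
-y: nearest on ray is P12@(1, -1) ⇒ blocked
+y: ray from P4(1, 1) has no placed part ⇒ clear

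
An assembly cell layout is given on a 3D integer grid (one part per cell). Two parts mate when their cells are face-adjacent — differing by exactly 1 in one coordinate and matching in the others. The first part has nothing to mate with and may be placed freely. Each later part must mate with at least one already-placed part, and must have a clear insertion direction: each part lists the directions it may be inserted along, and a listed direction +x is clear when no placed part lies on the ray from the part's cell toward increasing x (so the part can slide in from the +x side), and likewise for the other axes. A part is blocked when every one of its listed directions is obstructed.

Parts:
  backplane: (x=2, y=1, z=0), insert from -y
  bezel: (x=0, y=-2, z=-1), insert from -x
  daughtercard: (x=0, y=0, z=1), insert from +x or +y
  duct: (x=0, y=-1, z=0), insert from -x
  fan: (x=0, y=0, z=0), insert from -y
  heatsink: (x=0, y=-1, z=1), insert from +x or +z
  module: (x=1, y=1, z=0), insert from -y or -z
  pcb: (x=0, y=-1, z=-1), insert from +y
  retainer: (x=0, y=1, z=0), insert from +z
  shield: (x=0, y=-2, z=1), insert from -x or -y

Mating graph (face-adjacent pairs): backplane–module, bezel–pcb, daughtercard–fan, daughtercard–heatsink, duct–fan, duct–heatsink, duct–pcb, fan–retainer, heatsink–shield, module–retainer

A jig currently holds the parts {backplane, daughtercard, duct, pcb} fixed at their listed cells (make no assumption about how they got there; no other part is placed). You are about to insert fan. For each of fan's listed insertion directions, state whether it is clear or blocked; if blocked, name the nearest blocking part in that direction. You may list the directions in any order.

-y: nearest on ray is duct@(0, -1, 0) ⇒ blocked

-y: blocked by duct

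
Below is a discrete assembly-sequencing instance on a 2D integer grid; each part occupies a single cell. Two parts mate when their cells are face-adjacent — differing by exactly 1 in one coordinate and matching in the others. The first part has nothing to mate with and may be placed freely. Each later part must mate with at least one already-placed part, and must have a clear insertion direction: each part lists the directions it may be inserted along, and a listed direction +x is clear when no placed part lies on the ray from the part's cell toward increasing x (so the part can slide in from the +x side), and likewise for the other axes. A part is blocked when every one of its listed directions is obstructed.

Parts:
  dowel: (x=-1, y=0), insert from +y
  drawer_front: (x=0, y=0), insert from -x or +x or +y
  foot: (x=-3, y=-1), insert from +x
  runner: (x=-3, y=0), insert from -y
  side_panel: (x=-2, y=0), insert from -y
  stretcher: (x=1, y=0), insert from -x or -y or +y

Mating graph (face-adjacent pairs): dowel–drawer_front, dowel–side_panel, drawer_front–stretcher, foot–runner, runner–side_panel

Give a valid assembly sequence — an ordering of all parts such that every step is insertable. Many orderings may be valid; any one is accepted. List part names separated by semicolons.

1. dowel@(-1, 0) [+y clear] — {dowel}
2. drawer_front@(0, 0) [+x clear] — {dowel, drawer_front}
3. stretcher@(1, 0) [-y clear] — {dowel, drawer_front, stretcher}
4. side_panel@(-2, 0) [-y clear] — {dowel, drawer_front, side_panel, stretcher}
5. runner@(-3, 0) [-y clear] — {dowel, drawer_front, runner, side_panel, stretcher}
6. foot@(-3, -1) [+x clear] — {dowel, drawer_front, foot, runner, side_panel, stretcher}

dowel; drawer_front; stretcher; side_panel; runner; foot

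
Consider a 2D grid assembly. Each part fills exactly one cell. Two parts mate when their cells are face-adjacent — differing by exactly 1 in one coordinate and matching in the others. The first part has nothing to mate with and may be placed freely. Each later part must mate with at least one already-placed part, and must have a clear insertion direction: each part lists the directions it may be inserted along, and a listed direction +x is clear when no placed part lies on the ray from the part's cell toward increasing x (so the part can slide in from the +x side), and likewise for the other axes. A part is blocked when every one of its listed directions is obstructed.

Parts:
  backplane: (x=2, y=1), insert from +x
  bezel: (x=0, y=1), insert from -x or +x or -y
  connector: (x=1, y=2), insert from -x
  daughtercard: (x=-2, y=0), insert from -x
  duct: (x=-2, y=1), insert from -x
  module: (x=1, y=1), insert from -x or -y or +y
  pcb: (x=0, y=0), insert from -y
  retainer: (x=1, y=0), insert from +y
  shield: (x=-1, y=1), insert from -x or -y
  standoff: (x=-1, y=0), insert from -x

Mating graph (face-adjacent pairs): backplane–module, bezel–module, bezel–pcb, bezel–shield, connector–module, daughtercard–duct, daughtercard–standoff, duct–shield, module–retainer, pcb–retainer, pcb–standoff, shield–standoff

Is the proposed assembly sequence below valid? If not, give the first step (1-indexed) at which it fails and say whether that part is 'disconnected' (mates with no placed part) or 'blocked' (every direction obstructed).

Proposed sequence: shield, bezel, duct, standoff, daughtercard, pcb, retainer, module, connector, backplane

Valid

1. shield@(-1, 1) [-x clear] — {shield}
2. bezel@(0, 1) [+x clear] — {bezel, shield}
3. duct@(-2, 1) [-x clear] — {bezel, duct, shield}
4. standoff@(-1, 0) [-x clear] — {bezel, duct, shield, standoff}
5. daughtercard@(-2, 0) [-x clear] — {bezel, daughtercard, duct, shield, standoff}
6. pcb@(0, 0) [-y clear] — {bezel, daughtercard, duct, pcb, shield, standoff}
7. retainer@(1, 0) [+y clear] — {bezel, daughtercard, duct, pcb, retainer, shield, standoff}
8. module@(1, 1) [+y clear] — {bezel, daughtercard, duct, module, pcb, retainer, shield, standoff}
9. connector@(1, 2) [-x clear] — {bezel, connector, daughtercard, duct, module, pcb, retainer, shield, standoff}
10. backplane@(2, 1) [+x clear] — {backplane, bezel, connector, daughtercard, duct, module, pcb, retainer, shield, standoff}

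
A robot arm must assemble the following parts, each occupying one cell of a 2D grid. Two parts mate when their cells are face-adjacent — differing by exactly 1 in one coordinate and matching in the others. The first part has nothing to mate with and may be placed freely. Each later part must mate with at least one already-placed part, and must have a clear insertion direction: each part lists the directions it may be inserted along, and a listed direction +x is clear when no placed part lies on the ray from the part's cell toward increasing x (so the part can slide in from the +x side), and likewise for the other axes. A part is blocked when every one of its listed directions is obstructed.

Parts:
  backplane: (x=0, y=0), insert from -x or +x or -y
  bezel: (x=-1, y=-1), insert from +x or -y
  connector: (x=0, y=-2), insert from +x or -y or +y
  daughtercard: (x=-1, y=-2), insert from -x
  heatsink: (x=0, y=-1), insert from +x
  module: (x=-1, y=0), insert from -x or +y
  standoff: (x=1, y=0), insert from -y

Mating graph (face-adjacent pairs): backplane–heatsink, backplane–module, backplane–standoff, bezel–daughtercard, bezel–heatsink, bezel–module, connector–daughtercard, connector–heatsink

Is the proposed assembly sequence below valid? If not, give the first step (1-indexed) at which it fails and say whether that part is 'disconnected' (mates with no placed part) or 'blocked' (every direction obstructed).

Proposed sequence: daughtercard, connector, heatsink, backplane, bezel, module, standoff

1. daughtercard@(-1, -2) [-x clear] — {daughtercard}
2. connector@(0, -2) [+x clear] — {connector, daughtercard}
3. heatsink@(0, -1) [+x clear] — {connector, daughtercard, heatsink}
4. backplane@(0, 0) [-x clear] — {backplane, connector, daughtercard, heatsink}
5. bezel@(-1, -1) — +x/-y all obstructed ⇒ blocked

Invalid at step 5 (blocked)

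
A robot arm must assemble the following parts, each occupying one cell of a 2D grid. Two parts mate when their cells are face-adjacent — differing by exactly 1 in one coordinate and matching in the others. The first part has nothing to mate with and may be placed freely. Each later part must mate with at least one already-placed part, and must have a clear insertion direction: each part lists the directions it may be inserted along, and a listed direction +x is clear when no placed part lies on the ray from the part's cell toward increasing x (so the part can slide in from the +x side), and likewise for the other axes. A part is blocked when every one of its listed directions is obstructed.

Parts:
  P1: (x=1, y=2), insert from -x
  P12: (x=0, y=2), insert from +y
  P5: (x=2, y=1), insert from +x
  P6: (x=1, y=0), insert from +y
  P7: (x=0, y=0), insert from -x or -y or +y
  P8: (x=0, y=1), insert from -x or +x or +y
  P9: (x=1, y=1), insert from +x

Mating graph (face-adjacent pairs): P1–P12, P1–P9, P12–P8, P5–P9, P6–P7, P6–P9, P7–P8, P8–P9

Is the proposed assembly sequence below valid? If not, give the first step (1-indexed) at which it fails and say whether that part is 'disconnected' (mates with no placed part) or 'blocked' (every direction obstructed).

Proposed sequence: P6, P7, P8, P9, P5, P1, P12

Valid

1. P6@(1, 0) [+y clear] — {P6}
2. P7@(0, 0) [-x clear] — {P6, P7}
3. P8@(0, 1) [-x clear] — {P6, P7, P8}
4. P9@(1, 1) [+x clear] — {P6, P7, P8, P9}
5. P5@(2, 1) [+x clear] — {P5, P6, P7, P8, P9}
6. P1@(1, 2) [-x clear] — {P1, P5, P6, P7, P8, P9}
7. P12@(0, 2) [+y clear] — {P1, P12, P5, P6, P7, P8, P9}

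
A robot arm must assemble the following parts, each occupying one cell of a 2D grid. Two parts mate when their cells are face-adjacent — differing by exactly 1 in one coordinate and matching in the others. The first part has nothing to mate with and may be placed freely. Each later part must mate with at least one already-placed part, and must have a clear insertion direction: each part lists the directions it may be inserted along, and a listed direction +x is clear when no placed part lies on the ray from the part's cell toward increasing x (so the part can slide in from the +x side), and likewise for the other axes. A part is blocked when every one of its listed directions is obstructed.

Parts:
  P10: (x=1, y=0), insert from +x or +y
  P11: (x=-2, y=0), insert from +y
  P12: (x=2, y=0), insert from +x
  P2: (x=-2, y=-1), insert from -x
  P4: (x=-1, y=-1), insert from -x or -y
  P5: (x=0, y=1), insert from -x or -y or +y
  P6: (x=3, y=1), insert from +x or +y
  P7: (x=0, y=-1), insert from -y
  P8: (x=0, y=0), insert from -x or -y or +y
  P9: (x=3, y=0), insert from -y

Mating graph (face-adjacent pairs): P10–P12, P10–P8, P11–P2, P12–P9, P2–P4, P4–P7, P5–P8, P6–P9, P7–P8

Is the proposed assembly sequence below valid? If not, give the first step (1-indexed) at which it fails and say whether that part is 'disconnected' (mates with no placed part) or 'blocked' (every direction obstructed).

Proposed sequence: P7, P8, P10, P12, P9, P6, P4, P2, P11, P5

Valid

1. P7@(0, -1) [-y clear] — {P7}
2. P8@(0, 0) [-x clear] — {P7, P8}
3. P10@(1, 0) [+x clear] — {P10, P7, P8}
4. P12@(2, 0) [+x clear] — {P10, P12, P7, P8}
5. P9@(3, 0) [-y clear] — {P10, P12, P7, P8, P9}
6. P6@(3, 1) [+x clear] — {P10, P12, P6, P7, P8, P9}
7. P4@(-1, -1) [-x clear] — {P10, P12, P4, P6, P7, P8, P9}
8. P2@(-2, -1) [-x clear] — {P10, P12, P2, P4, P6, P7, P8, P9}
9. P11@(-2, 0) [+y clear] — {P10, P11, P12, P2, P4, P6, P7, P8, P9}
10. P5@(0, 1) [-x clear] — {P10, P11, P12, P2, P4, P5, P6, P7, P8, P9}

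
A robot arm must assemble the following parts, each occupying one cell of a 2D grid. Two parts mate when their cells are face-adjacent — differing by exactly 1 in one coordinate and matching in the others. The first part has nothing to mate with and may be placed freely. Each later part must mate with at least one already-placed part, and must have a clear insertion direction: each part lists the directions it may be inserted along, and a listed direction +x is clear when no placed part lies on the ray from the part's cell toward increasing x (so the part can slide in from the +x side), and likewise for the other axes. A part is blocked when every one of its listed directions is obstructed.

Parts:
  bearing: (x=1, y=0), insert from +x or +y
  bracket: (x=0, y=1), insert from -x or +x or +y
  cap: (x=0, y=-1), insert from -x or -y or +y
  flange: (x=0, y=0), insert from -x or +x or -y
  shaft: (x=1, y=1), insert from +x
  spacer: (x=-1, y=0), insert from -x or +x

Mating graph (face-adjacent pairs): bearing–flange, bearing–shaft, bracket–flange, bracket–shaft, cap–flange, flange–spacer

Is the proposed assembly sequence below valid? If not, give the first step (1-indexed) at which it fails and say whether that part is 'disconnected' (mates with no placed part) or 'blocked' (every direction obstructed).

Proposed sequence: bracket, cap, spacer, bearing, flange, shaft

1. bracket@(0, 1) [-x clear] — {bracket}
2. cap@(0, -1) — no placed neighbour ⇒ disconnected

Invalid at step 2 (disconnected)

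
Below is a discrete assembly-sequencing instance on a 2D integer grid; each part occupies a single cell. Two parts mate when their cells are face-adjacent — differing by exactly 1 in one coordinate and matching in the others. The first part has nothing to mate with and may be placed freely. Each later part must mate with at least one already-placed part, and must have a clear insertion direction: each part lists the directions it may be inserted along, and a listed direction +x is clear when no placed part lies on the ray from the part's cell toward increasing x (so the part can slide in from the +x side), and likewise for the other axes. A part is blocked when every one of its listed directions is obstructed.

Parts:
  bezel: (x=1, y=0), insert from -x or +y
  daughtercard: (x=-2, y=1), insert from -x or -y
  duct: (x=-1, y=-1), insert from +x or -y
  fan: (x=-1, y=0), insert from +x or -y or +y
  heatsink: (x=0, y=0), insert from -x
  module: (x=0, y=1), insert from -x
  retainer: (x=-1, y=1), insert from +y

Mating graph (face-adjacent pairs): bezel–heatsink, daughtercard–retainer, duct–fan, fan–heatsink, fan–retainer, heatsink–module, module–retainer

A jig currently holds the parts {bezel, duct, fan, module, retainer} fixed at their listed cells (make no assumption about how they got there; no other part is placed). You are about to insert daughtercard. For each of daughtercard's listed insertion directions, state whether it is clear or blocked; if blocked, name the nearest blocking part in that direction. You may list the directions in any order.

-x: ray from daughtercard(-2, 1) has no placed part ⇒ clear
-y: ray from daughtercard(-2, 1) has no placed part ⇒ clear

-x: clear; -y: clear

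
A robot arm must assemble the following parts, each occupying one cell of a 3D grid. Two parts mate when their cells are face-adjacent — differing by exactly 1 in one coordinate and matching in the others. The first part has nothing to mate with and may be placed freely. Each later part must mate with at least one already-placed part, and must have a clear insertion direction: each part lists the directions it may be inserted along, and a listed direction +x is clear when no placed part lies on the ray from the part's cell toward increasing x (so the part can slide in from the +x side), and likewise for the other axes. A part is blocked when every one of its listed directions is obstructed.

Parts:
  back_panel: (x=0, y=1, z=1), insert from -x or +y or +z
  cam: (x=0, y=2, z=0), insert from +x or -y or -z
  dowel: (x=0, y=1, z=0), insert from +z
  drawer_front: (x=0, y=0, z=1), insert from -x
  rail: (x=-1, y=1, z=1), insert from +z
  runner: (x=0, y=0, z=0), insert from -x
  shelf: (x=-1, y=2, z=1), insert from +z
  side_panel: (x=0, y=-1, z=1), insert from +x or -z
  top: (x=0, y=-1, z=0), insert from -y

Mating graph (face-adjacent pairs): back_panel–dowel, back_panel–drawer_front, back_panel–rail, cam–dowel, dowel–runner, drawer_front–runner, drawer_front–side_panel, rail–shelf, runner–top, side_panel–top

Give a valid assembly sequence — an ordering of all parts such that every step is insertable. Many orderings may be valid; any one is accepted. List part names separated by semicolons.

drawer_front; side_panel; top; runner; dowel; cam; back_panel; rail; shelf

1. drawer_front@(0, 0, 1) [-x clear] — {drawer_front}
2. side_panel@(0, -1, 1) [+x clear] — {drawer_front, side_panel}
3. top@(0, -1, 0) [-y clear] — {drawer_front, side_panel, top}
4. runner@(0, 0, 0) [-x clear] — {drawer_front, runner, side_panel, top}
5. dowel@(0, 1, 0) [+z clear] — {dowel, drawer_front, runner, side_panel, top}
6. cam@(0, 2, 0) [+x clear] — {cam, dowel, drawer_front, runner, side_panel, top}
7. back_panel@(0, 1, 1) [-x clear] — {back_panel, cam, dowel, drawer_front, runner, side_panel, top}
8. rail@(-1, 1, 1) [+z clear] — {back_panel, cam, dowel, drawer_front, rail, runner, side_panel, top}
9. shelf@(-1, 2, 1) [+z clear] — {back_panel, cam, dowel, drawer_front, rail, runner, shelf, side_panel, top}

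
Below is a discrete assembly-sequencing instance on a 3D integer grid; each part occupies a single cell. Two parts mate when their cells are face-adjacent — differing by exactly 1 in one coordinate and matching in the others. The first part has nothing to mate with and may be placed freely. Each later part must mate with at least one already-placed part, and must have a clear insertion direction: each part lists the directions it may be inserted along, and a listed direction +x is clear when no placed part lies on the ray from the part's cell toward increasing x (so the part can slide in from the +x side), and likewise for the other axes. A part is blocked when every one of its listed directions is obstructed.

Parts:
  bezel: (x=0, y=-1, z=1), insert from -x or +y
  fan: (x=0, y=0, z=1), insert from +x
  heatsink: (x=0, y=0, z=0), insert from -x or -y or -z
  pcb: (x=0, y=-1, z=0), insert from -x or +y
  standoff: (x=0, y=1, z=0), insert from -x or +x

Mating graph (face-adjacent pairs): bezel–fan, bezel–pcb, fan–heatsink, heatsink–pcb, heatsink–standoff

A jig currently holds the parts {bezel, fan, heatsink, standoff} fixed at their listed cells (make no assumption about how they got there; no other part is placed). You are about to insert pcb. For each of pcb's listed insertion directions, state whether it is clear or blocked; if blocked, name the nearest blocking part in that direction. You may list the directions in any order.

-x: ray from pcb(0, -1, 0) has no placed part ⇒ clear
+y: nearest on ray is heatsink@(0, 0, 0) ⇒ blocked

+y: blocked by heatsink; -x: clear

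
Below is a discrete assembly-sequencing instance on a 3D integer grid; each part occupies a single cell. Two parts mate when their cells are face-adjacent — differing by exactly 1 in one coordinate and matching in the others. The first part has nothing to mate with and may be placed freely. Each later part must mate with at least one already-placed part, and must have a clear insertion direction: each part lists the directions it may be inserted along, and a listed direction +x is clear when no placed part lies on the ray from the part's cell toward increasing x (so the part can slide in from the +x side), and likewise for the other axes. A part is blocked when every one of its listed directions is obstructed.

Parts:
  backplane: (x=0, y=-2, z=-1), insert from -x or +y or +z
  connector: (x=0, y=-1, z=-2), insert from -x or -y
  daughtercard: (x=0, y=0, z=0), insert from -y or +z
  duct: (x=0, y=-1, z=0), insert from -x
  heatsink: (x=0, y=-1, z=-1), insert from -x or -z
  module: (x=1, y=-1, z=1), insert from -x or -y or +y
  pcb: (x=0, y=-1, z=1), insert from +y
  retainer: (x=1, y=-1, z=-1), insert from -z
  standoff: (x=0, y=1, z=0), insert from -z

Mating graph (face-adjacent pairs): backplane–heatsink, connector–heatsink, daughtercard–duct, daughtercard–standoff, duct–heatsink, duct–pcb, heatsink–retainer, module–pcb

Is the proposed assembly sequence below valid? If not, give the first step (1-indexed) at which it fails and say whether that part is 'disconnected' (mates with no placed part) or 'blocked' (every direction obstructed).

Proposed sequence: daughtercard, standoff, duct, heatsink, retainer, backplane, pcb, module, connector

Valid

1. daughtercard@(0, 0, 0) [-y clear] — {daughtercard}
2. standoff@(0, 1, 0) [-z clear] — {daughtercard, standoff}
3. duct@(0, -1, 0) [-x clear] — {daughtercard, duct, standoff}
4. heatsink@(0, -1, -1) [-x clear] — {daughtercard, duct, heatsink, standoff}
5. retainer@(1, -1, -1) [-z clear] — {daughtercard, duct, heatsink, retainer, standoff}
6. backplane@(0, -2, -1) [-x clear] — {backplane, daughtercard, duct, heatsink, retainer, standoff}
7. pcb@(0, -1, 1) [+y clear] — {backplane, daughtercard, duct, heatsink, pcb, retainer, standoff}
8. module@(1, -1, 1) [-y clear] — {backplane, daughtercard, duct, heatsink, module, pcb, retainer, standoff}
9. connector@(0, -1, -2) [-x clear] — {backplane, connector, daughtercard, duct, heatsink, module, pcb, retainer, standoff}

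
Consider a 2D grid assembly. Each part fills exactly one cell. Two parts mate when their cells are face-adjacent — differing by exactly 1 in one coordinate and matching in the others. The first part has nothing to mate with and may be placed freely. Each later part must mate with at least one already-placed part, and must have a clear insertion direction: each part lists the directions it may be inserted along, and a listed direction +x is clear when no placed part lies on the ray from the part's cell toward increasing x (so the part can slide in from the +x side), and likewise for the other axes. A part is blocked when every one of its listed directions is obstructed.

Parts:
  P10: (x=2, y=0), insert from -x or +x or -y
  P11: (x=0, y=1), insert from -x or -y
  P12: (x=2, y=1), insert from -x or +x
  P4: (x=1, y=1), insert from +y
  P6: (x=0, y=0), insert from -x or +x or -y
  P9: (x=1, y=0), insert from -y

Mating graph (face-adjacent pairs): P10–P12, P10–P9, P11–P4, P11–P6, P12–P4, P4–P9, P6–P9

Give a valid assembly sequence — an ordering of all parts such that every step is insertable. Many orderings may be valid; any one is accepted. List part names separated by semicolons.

P6; P9; P11; P4; P12; P10

1. P6@(0, 0) [-x clear] — {P6}
2. P9@(1, 0) [-y clear] — {P6, P9}
3. P11@(0, 1) [-x clear] — {P11, P6, P9}
4. P4@(1, 1) [+y clear] — {P11, P4, P6, P9}
5. P12@(2, 1) [+x clear] — {P11, P12, P4, P6, P9}
6. P10@(2, 0) [+x clear] — {P10, P11, P12, P4, P6, P9}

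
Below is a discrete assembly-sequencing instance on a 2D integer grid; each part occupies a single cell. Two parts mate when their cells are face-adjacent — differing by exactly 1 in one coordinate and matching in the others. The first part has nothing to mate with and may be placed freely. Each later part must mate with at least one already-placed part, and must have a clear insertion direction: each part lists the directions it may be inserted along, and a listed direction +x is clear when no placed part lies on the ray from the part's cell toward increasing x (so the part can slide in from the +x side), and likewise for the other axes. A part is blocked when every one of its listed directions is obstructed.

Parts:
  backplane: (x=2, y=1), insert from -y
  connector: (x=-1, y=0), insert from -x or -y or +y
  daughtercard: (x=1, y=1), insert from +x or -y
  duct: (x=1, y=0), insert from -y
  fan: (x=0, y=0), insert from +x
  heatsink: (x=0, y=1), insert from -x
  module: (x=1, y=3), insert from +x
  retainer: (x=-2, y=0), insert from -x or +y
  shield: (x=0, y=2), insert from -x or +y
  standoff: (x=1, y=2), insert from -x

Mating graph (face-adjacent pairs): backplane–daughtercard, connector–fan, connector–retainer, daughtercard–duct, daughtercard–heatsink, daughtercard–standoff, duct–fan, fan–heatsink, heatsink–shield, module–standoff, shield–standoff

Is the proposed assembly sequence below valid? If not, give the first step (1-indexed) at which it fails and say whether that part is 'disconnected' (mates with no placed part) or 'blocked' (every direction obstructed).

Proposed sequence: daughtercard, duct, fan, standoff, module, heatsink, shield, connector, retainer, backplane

Invalid at step 3 (blocked)

1. daughtercard@(1, 1) [+x clear] — {daughtercard}
2. duct@(1, 0) [-y clear] — {daughtercard, duct}
3. fan@(0, 0) — +x all obstructed ⇒ blocked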